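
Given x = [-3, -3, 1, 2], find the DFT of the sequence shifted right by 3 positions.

Time shift by 3: X_shifted[k] = ω_4^(3k) · X[k]
Shifted x = [-3, 1, 2, -3]

DFT(x[n-3]) = [-3, -5-4i, 1, -5+4i]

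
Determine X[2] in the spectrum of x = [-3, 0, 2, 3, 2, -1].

X[2] = Σ(n=0 to 5) x[n] · ω_6^(2n) where ω_6 = e^(-2πi/6)
= (-3)·ω_6^0 + (0)·ω_6^2 + (2)·ω_6^4 + (3)·ω_6^6 + (2)·ω_6^8 + (-1)·ω_6^10

X[2] = -1.5000-0.8660i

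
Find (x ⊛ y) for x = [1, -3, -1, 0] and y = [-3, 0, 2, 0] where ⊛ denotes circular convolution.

(x ⊛ y)[n] = Σ(m=0 to 3) x[m] · y[(n-m) mod 4]

Computing each output sample:
(x ⊛ y)[0] = -5
(x ⊛ y)[1] = 9
(x ⊛ y)[2] = 5
(x ⊛ y)[3] = -6

x ⊛ y = [-5, 9, 5, -6]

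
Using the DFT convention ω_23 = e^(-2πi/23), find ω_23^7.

ω_23^7 = e^(-2πi·7/23)
= cos(-2π·7/23) + i·sin(-2π·7/23)
= cos(-14π/23) + i·sin(-14π/23)

ω_23^7 = cos(-14π/23) + i·sin(-14π/23) = -0.3349-0.9423i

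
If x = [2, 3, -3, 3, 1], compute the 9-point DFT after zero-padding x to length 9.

Original 5-point DFT: [6, 3.2361+1.6246i, -1.2361-6.8819i, -1.2361+6.8819i, 3.2361-1.6246i]
Zero-padded 9-point DFT provides frequency interpolation.

DFT_9([x, 0, ...]) = [6, 1.3375-1.9140i, 4.6061+1.3125i, 4.5000-6.0622i, -4.4436-4.5677i, -4.4436+4.5677i, 4.5000+6.0622i, 4.6061-1.3125i, 1.3375+1.9140i]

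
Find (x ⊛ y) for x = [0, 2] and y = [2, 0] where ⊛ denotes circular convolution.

(x ⊛ y)[n] = Σ(m=0 to 1) x[m] · y[(n-m) mod 2]

Computing each output sample:
(x ⊛ y)[0] = 0
(x ⊛ y)[1] = 4

x ⊛ y = [0, 4]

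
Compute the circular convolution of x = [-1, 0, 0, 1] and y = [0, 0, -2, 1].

(x ⊛ y)[n] = Σ(m=0 to 3) x[m] · y[(n-m) mod 4]

Computing each output sample:
(x ⊛ y)[0] = 0
(x ⊛ y)[1] = -2
(x ⊛ y)[2] = 3
(x ⊛ y)[3] = -1

x ⊛ y = [0, -2, 3, -1]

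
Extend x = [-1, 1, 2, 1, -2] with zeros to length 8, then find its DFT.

Original 5-point DFT: [1, -3.7361-3.4410i, 0.7361-0.8123i, 0.7361+0.8123i, -3.7361+3.4410i]
Zero-padded 8-point DFT provides frequency interpolation.

DFT_8([x, 0, ...]) = [1, 1.0000-3.4142i, -5, 1.0000+0.5858i, -3, 1.0000-0.5858i, -5, 1.0000+3.4142i]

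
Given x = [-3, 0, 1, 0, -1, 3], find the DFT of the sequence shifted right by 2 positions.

Time shift by 2: X_shifted[k] = ω_6^(2k) · X[k]
Shifted x = [-1, 3, -3, 0, 1, 0]

DFT(x[n-2]) = [0, 1.5000+0.8660i, -1.5000-6.0622i, -6, -1.5000+6.0622i, 1.5000-0.8660i]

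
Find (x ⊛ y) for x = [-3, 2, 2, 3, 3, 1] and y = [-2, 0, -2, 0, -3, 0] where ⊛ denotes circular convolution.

(x ⊛ y)[n] = Σ(m=0 to 5) x[m] · y[(n-m) mod 6]

Computing each output sample:
(x ⊛ y)[0] = -6
(x ⊛ y)[1] = -15
(x ⊛ y)[2] = -7
(x ⊛ y)[3] = -13
(x ⊛ y)[4] = -1
(x ⊛ y)[5] = -14

x ⊛ y = [-6, -15, -7, -13, -1, -14]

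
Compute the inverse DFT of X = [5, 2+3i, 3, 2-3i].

x[n] = (1/4) Σ(k=0 to 3) X[k] · e^(2πikn/4)

Computing each x[n]:
x[0] = 3
x[1] = -1
x[2] = 1
x[3] = 2

x = [3, -1, 1, 2]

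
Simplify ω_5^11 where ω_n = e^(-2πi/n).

Since ω_5^5 = 1, powers reduce modulo 5.
11 mod 5 = 1
So ω_5^11 = ω_5^1 = e^(-2πi·1/5)

ω_5^11 = ω_5^1 = 0.3090-0.9511i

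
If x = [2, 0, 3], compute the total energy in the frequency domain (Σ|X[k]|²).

Parseval: Σ|x[n]|² = (1/N)Σ|X[k]|², so Σ|X[k]|² = N·Σ|x[n]|² = 3·13.0000

Σ|X[k]|² = N·Σ|x[n]|² = 3·13.0000 = 39.0000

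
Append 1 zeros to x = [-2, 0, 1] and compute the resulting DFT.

Original 3-point DFT: [-1, -2.5000+0.8660i, -2.5000-0.8660i]
Zero-padded 4-point DFT provides frequency interpolation.

DFT_4([x, 0, ...]) = [-1, -3, -1, -3]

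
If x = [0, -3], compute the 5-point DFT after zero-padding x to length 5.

Original 2-point DFT: [-3, 3]
Zero-padded 5-point DFT provides frequency interpolation.

DFT_5([x, 0, ...]) = [-3, -0.9271+2.8532i, 2.4271+1.7634i, 2.4271-1.7634i, -0.9271-2.8532i]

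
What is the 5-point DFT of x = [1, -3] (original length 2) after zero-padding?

Original 2-point DFT: [-2, 4]
Zero-padded 5-point DFT provides frequency interpolation.

DFT_5([x, 0, ...]) = [-2, 0.0729+2.8532i, 3.4271+1.7634i, 3.4271-1.7634i, 0.0729-2.8532i]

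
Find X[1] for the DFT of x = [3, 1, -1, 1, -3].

X[1] = Σ(n=0 to 4) x[n] · ω_5^(1n) where ω_5 = e^(-2πi/5)
= (3)·ω_5^0 + (1)·ω_5^1 + (-1)·ω_5^2 + (1)·ω_5^3 + (-3)·ω_5^4

X[1] = 2.3820-2.6287i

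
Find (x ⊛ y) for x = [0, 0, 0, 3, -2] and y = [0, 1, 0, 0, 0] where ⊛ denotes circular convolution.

(x ⊛ y)[n] = Σ(m=0 to 4) x[m] · y[(n-m) mod 5]

Computing each output sample:
(x ⊛ y)[0] = -2
(x ⊛ y)[1] = 0
(x ⊛ y)[2] = 0
(x ⊛ y)[3] = 0
(x ⊛ y)[4] = 3

x ⊛ y = [-2, 0, 0, 0, 3]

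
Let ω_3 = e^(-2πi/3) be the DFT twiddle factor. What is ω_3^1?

ω_3^1 = e^(-2πi·1/3)
= cos(-2π·1/3) + i·sin(-2π·1/3)
= cos(-2π/3) + i·sin(-2π/3)

ω_3^1 = cos(-2π/3) + i·sin(-2π/3) = -0.5000-0.8660i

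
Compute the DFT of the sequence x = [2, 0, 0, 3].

X[k] = Σ(n=0 to 3) x[n] · ω_4^(nk)
where ω_4 = e^(-2πi/4)

Computing each X[k]:
X[0] = 5
X[1] = 2+3i
X[2] = -1
X[3] = 2-3i

X = [5, 2+3i, -1, 2-3i]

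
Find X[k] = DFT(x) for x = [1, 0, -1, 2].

X[k] = Σ(n=0 to 3) x[n] · ω_4^(nk)
where ω_4 = e^(-2πi/4)

Computing each X[k]:
X[0] = 2
X[1] = 2+2i
X[2] = -2
X[3] = 2-2i

X = [2, 2+2i, -2, 2-2i]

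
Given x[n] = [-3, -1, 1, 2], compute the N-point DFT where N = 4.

X[k] = Σ(n=0 to 3) x[n] · ω_4^(nk)
where ω_4 = e^(-2πi/4)

Computing each X[k]:
X[0] = -1
X[1] = -4+3i
X[2] = -3
X[3] = -4-3i

X = [-1, -4+3i, -3, -4-3i]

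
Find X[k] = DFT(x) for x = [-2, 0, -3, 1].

X[k] = Σ(n=0 to 3) x[n] · ω_4^(nk)
where ω_4 = e^(-2πi/4)

Computing each X[k]:
X[0] = -4
X[1] = 1+1i
X[2] = -6
X[3] = 1-1i

X = [-4, 1+1i, -6, 1-1i]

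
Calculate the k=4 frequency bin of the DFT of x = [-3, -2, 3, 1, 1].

X[4] = Σ(n=0 to 4) x[n] · ω_5^(4n) where ω_5 = e^(-2πi/5)
= (-3)·ω_5^0 + (-2)·ω_5^4 + (3)·ω_5^8 + (1)·ω_5^12 + (1)·ω_5^16

X[4] = -6.5451-1.6776i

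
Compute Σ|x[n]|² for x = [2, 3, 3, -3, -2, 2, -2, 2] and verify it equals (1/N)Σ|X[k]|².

Time domain:
Σ|x[n]|² = |2|² + |3|² + |3|² + |-3|² + |-2|² + |2|² + |-2|² + |2|² = 47.0000

Frequency domain:
(1/8)Σ|X[k]|² = (1/8)(|5|² + |8.2426-2.1716i|² + |-1-6i|² + |-0.2426+7.8284i|² + |-3|² + |-0.2426-7.8284i|² + |-1+6i|² + |8.2426+2.1716i|²) = (1/8)·376.0000 = 47.0000

Both sides agree, confirming Parseval's theorem.

Σ|x[n]|² = (1/N)Σ|X[k]|² = 47.0000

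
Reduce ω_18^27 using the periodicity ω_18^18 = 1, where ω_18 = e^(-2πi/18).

Since ω_18^18 = 1, powers reduce modulo 18.
27 mod 18 = 9
So ω_18^27 = ω_18^9 = e^(-2πi·9/18)

ω_18^27 = ω_18^9 = -1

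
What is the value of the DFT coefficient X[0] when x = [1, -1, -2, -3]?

X[0] = Σ(n=0 to 3) x[n] · ω_4^0 = Σ x[n]
= (1) + (-1) + (-2) + (-3)

X[0] = -5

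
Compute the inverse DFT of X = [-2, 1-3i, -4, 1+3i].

x[n] = (1/4) Σ(k=0 to 3) X[k] · e^(2πikn/4)

Computing each x[n]:
x[0] = -1
x[1] = 2
x[2] = -2
x[3] = -1

x = [-1, 2, -2, -1]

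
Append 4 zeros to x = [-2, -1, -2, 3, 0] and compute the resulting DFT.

Original 5-point DFT: [-2, -3.1180+3.8900i, -0.8820-4.1675i, -0.8820+4.1675i, -3.1180-3.8900i]
Zero-padded 9-point DFT provides frequency interpolation.

DFT_9([x, 0, ...]) = [-2, -4.6133+0.0143i, -1.7943+4.2669i, 2.5000-0.8660i, -4.0924-3.5416i, -4.0924+3.5416i, 2.5000+0.8660i, -1.7943-4.2669i, -4.6133-0.0143i]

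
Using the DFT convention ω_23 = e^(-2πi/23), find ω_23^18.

ω_23^18 = e^(-2πi·18/23)
= cos(-2π·18/23) + i·sin(-2π·18/23)
= cos(-36π/23) + i·sin(-36π/23)

ω_23^18 = cos(-36π/23) + i·sin(-36π/23) = 0.2035+0.9791i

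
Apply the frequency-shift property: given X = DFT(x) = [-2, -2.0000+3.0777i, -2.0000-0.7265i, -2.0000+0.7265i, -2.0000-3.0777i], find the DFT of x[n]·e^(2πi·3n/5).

Modulation property: DFT(ω_5^(-3n)·x[n]) = X[(k-3) mod 5], so circularly shift X by 3 positions.

X[k-3] = [-2.0000-0.7265i, -2.0000+0.7265i, -2.0000-3.0777i, -2, -2.0000+3.0777i]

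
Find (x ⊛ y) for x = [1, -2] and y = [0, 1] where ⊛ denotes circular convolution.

(x ⊛ y)[n] = Σ(m=0 to 1) x[m] · y[(n-m) mod 2]

Computing each output sample:
(x ⊛ y)[0] = -2
(x ⊛ y)[1] = 1

x ⊛ y = [-2, 1]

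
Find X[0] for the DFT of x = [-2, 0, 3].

X[0] = Σ(n=0 to 2) x[n] · ω_3^0 = Σ x[n]
= (-2) + (0) + (3)

X[0] = 1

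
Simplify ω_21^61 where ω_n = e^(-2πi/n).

Since ω_21^21 = 1, powers reduce modulo 21.
61 mod 21 = 19
So ω_21^61 = ω_21^19 = e^(-2πi·19/21)

ω_21^61 = ω_21^19 = 0.8262+0.5633i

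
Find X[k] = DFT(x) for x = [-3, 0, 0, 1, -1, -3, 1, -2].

X[k] = Σ(n=0 to 7) x[n] · ω_8^(nk)
where ω_8 = e^(-2πi/8)

Computing each X[k]:
X[0] = -7
X[1] = -2.0000-3.2426i
X[2] = -5+2i
X[3] = -2.0000-5.2426i
X[4] = 1
X[5] = -2.0000+5.2426i
X[6] = -5-2i
X[7] = -2.0000+3.2426i

X = [-7, -2.0000-3.2426i, -5+2i, -2.0000-5.2426i, 1, -2.0000+5.2426i, -5-2i, -2.0000+3.2426i]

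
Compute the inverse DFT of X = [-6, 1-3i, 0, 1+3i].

x[n] = (1/4) Σ(k=0 to 3) X[k] · e^(2πikn/4)

Computing each x[n]:
x[0] = -1
x[1] = 0
x[2] = -2
x[3] = -3

x = [-1, 0, -2, -3]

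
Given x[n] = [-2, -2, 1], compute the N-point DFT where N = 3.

X[k] = Σ(n=0 to 2) x[n] · ω_3^(nk)
where ω_3 = e^(-2πi/3)

Computing each X[k]:
X[0] = -3
X[1] = -1.5000+2.5981i
X[2] = -1.5000-2.5981i

X = [-3, -1.5000+2.5981i, -1.5000-2.5981i]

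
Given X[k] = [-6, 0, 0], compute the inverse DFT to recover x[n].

x[n] = (1/3) Σ(k=0 to 2) X[k] · e^(2πikn/3)

Computing each x[n]:
x[0] = -2
x[1] = -2
x[2] = -2

x = [-2, -2, -2]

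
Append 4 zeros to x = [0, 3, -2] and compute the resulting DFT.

Original 3-point DFT: [1, -0.5000-4.3301i, -0.5000+4.3301i]
Zero-padded 7-point DFT provides frequency interpolation.

DFT_7([x, 0, ...]) = [1, 2.3155-0.3956i, 1.1344-3.7926i, -3.9499-2.8653i, -3.9499+2.8653i, 1.1344+3.7926i, 2.3155+0.3956i]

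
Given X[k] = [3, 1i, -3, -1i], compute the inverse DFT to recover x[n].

x[n] = (1/4) Σ(k=0 to 3) X[k] · e^(2πikn/4)

Computing each x[n]:
x[0] = 0
x[1] = 1
x[2] = 0
x[3] = 2

x = [0, 1, 0, 2]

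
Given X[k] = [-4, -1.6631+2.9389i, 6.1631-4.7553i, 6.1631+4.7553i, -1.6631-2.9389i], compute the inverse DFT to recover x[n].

x[n] = (1/5) Σ(k=0 to 4) X[k] · e^(2πikn/5)

Computing each x[n]:
x[0] = 1
x[1] = -3
x[2] = -2
x[3] = 3
x[4] = -3

x = [1, -3, -2, 3, -3]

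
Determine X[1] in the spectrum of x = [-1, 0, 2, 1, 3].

X[1] = Σ(n=0 to 4) x[n] · ω_5^(1n) where ω_5 = e^(-2πi/5)
= (-1)·ω_5^0 + (0)·ω_5^1 + (2)·ω_5^2 + (1)·ω_5^3 + (3)·ω_5^4

X[1] = -2.5000+2.2654i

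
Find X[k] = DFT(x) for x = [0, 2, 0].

X[k] = Σ(n=0 to 2) x[n] · ω_3^(nk)
where ω_3 = e^(-2πi/3)

Computing each X[k]:
X[0] = 2
X[1] = -1.0000-1.7321i
X[2] = -1.0000+1.7321i

X = [2, -1.0000-1.7321i, -1.0000+1.7321i]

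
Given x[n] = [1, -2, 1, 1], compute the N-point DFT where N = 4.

X[k] = Σ(n=0 to 3) x[n] · ω_4^(nk)
where ω_4 = e^(-2πi/4)

Computing each X[k]:
X[0] = 1
X[1] = 3i
X[2] = 3
X[3] = -3i

X = [1, 3i, 3, -3i]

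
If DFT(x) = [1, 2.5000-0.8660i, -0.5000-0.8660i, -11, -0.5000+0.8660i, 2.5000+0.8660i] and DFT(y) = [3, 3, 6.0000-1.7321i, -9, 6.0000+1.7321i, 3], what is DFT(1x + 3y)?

By linearity: DFT(1x + 3y) = 1·DFT(x) + 3·DFT(y)
= 1·[1, 2.5000-0.8660i, -0.5000-0.8660i, -11, -0.5000+0.8660i, 2.5000+0.8660i] + 3·[3, 3, 6.0000-1.7321i, -9, 6.0000+1.7321i, 3]

Computing element-wise:
Z[0] = 1·(1) + 3·(3) = 10
Z[1] = 1·(2.5000-0.8660i) + 3·(3) = 11.5000-0.8660i
Z[2] = 1·(-0.5000-0.8660i) + 3·(6.0000-1.7321i) = 17.5000-6.0623i
Z[3] = 1·(-11) + 3·(-9) = -38
Z[4] = 1·(-0.5000+0.8660i) + 3·(6.0000+1.7321i) = 17.5000+6.0623i
Z[5] = 1·(2.5000+0.8660i) + 3·(3) = 11.5000+0.8660i

DFT(1x + 3y) = 1·X + 3·Y = [10, 11.5000-0.8660i, 17.5000-6.0623i, -38, 17.5000+6.0623i, 11.5000+0.8660i]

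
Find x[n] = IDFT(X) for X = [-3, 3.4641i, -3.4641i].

x[n] = (1/3) Σ(k=0 to 2) X[k] · e^(2πikn/3)

Computing each x[n]:
x[0] = -1
x[1] = -3
x[2] = 1

x = [-1, -3, 1]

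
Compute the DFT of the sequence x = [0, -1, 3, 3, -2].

X[k] = Σ(n=0 to 4) x[n] · ω_5^(nk)
where ω_5 = e^(-2πi/5)

Computing each X[k]:
X[0] = 3
X[1] = -5.7812-0.9511i
X[2] = 4.2812-0.5878i
X[3] = 4.2812+0.5878i
X[4] = -5.7812+0.9511i

X = [3, -5.7812-0.9511i, 4.2812-0.5878i, 4.2812+0.5878i, -5.7812+0.9511i]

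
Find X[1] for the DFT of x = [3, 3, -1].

X[1] = Σ(n=0 to 2) x[n] · ω_3^(1n) where ω_3 = e^(-2πi/3)
= (3)·ω_3^0 + (3)·ω_3^1 + (-1)·ω_3^2

X[1] = 2.0000-3.4641i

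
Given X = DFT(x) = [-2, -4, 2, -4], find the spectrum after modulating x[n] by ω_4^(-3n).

Modulation property: DFT(ω_4^(-3n)·x[n]) = X[(k-3) mod 4], so circularly shift X by 3 positions.

X[k-3] = [-4, 2, -4, -2]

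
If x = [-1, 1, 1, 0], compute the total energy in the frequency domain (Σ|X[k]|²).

Parseval: Σ|x[n]|² = (1/N)Σ|X[k]|², so Σ|X[k]|² = N·Σ|x[n]|² = 4·3.0000

Σ|X[k]|² = N·Σ|x[n]|² = 4·3.0000 = 12.0000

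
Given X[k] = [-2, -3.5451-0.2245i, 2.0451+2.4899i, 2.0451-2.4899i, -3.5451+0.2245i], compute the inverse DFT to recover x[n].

x[n] = (1/5) Σ(k=0 to 4) X[k] · e^(2πikn/5)

Computing each x[n]:
x[0] = -1
x[1] = -2
x[2] = 2
x[3] = 0
x[4] = -1

x = [-1, -2, 2, 0, -1]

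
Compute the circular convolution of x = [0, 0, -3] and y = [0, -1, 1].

(x ⊛ y)[n] = Σ(m=0 to 2) x[m] · y[(n-m) mod 3]

Computing each output sample:
(x ⊛ y)[0] = 3
(x ⊛ y)[1] = -3
(x ⊛ y)[2] = 0

x ⊛ y = [3, -3, 0]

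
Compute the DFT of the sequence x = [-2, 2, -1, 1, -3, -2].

X[k] = Σ(n=0 to 5) x[n] · ω_6^(nk)
where ω_6 = e^(-2πi/6)

Computing each X[k]:
X[0] = -5
X[1] = -1.0000-5.1962i
X[2] = 1.0000-1.7321i
X[3] = -7
X[4] = 1.0000+1.7321i
X[5] = -1.0000+5.1962i

X = [-5, -1.0000-5.1962i, 1.0000-1.7321i, -7, 1.0000+1.7321i, -1.0000+5.1962i]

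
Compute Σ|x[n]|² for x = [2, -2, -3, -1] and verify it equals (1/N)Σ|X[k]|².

Time domain:
Σ|x[n]|² = |2|² + |-2|² + |-3|² + |-1|² = 18.0000

Frequency domain:
(1/4)Σ|X[k]|² = (1/4)(|-4|² + |5+1i|² + |2|² + |5-1i|²) = (1/4)·72.0000 = 18.0000

Both sides agree, confirming Parseval's theorem.

Σ|x[n]|² = (1/N)Σ|X[k]|² = 18.0000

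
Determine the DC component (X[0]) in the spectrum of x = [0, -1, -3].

X[0] = Σ(n=0 to 2) x[n] · ω_3^0 = Σ x[n]
= (0) + (-1) + (-3)

X[0] = -4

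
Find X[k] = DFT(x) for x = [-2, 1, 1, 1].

X[k] = Σ(n=0 to 3) x[n] · ω_4^(nk)
where ω_4 = e^(-2πi/4)

Computing each X[k]:
X[0] = 1
X[1] = -3
X[2] = -3
X[3] = -3

X = [1, -3, -3, -3]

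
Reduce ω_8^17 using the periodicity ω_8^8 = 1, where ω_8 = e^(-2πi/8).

Since ω_8^8 = 1, powers reduce modulo 8.
17 mod 8 = 1
So ω_8^17 = ω_8^1 = e^(-2πi·1/8)

ω_8^17 = ω_8^1 = 0.7071-0.7071i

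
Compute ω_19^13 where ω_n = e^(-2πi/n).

ω_19^13 = e^(-2πi·13/19)
= cos(-2π·13/19) + i·sin(-2π·13/19)
= cos(-26π/19) + i·sin(-26π/19)

ω_19^13 = cos(-26π/19) + i·sin(-26π/19) = -0.4017+0.9158i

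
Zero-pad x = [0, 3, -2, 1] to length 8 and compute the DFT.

Original 4-point DFT: [2, 2-2i, -6, 2+2i]
Zero-padded 8-point DFT provides frequency interpolation.

DFT_8([x, 0, ...]) = [2, 1.4142-0.8284i, 2-2i, -1.4142-4.8284i, -6, -1.4142+4.8284i, 2+2i, 1.4142+0.8284i]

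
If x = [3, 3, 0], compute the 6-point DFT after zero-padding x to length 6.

Original 3-point DFT: [6, 1.5000-2.5981i, 1.5000+2.5981i]
Zero-padded 6-point DFT provides frequency interpolation.

DFT_6([x, 0, ...]) = [6, 4.5000-2.5981i, 1.5000-2.5981i, 0, 1.5000+2.5981i, 4.5000+2.5981i]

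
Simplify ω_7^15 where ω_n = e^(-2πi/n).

Since ω_7^7 = 1, powers reduce modulo 7.
15 mod 7 = 1
So ω_7^15 = ω_7^1 = e^(-2πi·1/7)

ω_7^15 = ω_7^1 = 0.6235-0.7818i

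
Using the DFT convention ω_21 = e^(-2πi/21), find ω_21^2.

ω_21^2 = e^(-2πi·2/21)
= cos(-2π·2/21) + i·sin(-2π·2/21)
= cos(-4π/21) + i·sin(-4π/21)

ω_21^2 = cos(-4π/21) + i·sin(-4π/21) = 0.8262-0.5633i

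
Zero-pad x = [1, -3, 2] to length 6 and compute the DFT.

Original 3-point DFT: [0, 1.5000+4.3301i, 1.5000-4.3301i]
Zero-padded 6-point DFT provides frequency interpolation.

DFT_6([x, 0, ...]) = [0, -1.5000+0.8660i, 1.5000+4.3301i, 6, 1.5000-4.3301i, -1.5000-0.8660i]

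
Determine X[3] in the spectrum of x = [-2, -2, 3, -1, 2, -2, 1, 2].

X[3] = Σ(n=0 to 7) x[n] · ω_8^(3n) where ω_8 = e^(-2πi/8)
= (-2)·ω_8^0 + (-2)·ω_8^3 + (3)·ω_8^6 + (-1)·ω_8^9 + (2)·ω_8^12 + (-2)·ω_8^15 + (1)·ω_8^18 + (2)·ω_8^21

X[3] = -6.1213+4.1213i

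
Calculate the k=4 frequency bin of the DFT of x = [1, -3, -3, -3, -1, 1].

X[4] = Σ(n=0 to 5) x[n] · ω_6^(4n) where ω_6 = e^(-2πi/6)
= (1)·ω_6^0 + (-3)·ω_6^4 + (-3)·ω_6^8 + (-3)·ω_6^12 + (-1)·ω_6^16 + (1)·ω_6^20

X[4] = 1.0000-1.7321i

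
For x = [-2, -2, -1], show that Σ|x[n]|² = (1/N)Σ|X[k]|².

Time domain:
Σ|x[n]|² = |-2|² + |-2|² + |-1|² = 9.0000

Frequency domain:
(1/3)Σ|X[k]|² = (1/3)(|-5|² + |-0.5000+0.8660i|² + |-0.5000-0.8660i|²) = (1/3)·27.0000 = 9.0000

Both sides agree, confirming Parseval's theorem.

Σ|x[n]|² = (1/N)Σ|X[k]|² = 9.0000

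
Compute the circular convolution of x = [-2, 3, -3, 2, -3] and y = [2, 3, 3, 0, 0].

(x ⊛ y)[n] = Σ(m=0 to 4) x[m] · y[(n-m) mod 5]

Computing each output sample:
(x ⊛ y)[0] = -7
(x ⊛ y)[1] = -9
(x ⊛ y)[2] = -3
(x ⊛ y)[3] = 4
(x ⊛ y)[4] = -9

x ⊛ y = [-7, -9, -3, 4, -9]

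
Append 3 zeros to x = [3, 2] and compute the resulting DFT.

Original 2-point DFT: [5, 1]
Zero-padded 5-point DFT provides frequency interpolation.

DFT_5([x, 0, ...]) = [5, 3.6180-1.9021i, 1.3820-1.1756i, 1.3820+1.1756i, 3.6180+1.9021i]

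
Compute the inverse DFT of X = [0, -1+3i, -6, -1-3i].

x[n] = (1/4) Σ(k=0 to 3) X[k] · e^(2πikn/4)

Computing each x[n]:
x[0] = -2
x[1] = 0
x[2] = -1
x[3] = 3

x = [-2, 0, -1, 3]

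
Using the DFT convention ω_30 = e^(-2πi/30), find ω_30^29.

ω_30^29 = e^(-2πi·29/30)
= cos(-2π·29/30) + i·sin(-2π·29/30)
= cos(-58π/30) + i·sin(-58π/30)

ω_30^29 = cos(-58π/30) + i·sin(-58π/30) = 0.9781+0.2079i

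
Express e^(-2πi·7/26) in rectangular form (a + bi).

ω_26^7 = e^(-2πi·7/26)
= cos(-2π·7/26) + i·sin(-2π·7/26)
= cos(-14π/26) + i·sin(-14π/26)

ω_26^7 = cos(-14π/26) + i·sin(-14π/26) = -0.1205-0.9927i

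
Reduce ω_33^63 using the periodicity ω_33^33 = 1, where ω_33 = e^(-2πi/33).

Since ω_33^33 = 1, powers reduce modulo 33.
63 mod 33 = 30
So ω_33^63 = ω_33^30 = e^(-2πi·30/33)

ω_33^63 = ω_33^30 = 0.8413+0.5406i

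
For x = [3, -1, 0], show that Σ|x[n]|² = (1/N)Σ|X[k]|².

Time domain:
Σ|x[n]|² = |3|² + |-1|² + |0|² = 10.0000

Frequency domain:
(1/3)Σ|X[k]|² = (1/3)(|2|² + |3.5000+0.8660i|² + |3.5000-0.8660i|²) = (1/3)·30.0000 = 10.0000

Both sides agree, confirming Parseval's theorem.

Σ|x[n]|² = (1/N)Σ|X[k]|² = 10.0000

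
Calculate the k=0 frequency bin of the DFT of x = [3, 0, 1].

X[0] = Σ(n=0 to 2) x[n] · ω_3^0 = Σ x[n]
= (3) + (0) + (1)

X[0] = 4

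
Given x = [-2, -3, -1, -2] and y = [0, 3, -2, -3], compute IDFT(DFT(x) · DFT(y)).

(x ⊛ y)[n] = Σ(m=0 to 3) x[m] · y[(n-m) mod 4]

Computing each output sample:
(x ⊛ y)[0] = 5
(x ⊛ y)[1] = 1
(x ⊛ y)[2] = 1
(x ⊛ y)[3] = 9

x ⊛ y = [5, 1, 1, 9]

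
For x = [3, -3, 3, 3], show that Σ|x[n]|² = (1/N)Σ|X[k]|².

Time domain:
Σ|x[n]|² = |3|² + |-3|² + |3|² + |3|² = 36.0000

Frequency domain:
(1/4)Σ|X[k]|² = (1/4)(|6|² + |6i|² + |6|² + |-6i|²) = (1/4)·144.0000 = 36.0000

Both sides agree, confirming Parseval's theorem.

Σ|x[n]|² = (1/N)Σ|X[k]|² = 36.0000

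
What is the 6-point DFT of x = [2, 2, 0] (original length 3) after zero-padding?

Original 3-point DFT: [4, 1.0000-1.7321i, 1.0000+1.7321i]
Zero-padded 6-point DFT provides frequency interpolation.

DFT_6([x, 0, ...]) = [4, 3.0000-1.7321i, 1.0000-1.7321i, 0, 1.0000+1.7321i, 3.0000+1.7321i]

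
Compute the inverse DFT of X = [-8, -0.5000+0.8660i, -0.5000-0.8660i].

x[n] = (1/3) Σ(k=0 to 2) X[k] · e^(2πikn/3)

Computing each x[n]:
x[0] = -3
x[1] = -3
x[2] = -2

x = [-3, -3, -2]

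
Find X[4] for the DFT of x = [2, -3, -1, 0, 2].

X[4] = Σ(n=0 to 4) x[n] · ω_5^(4n) where ω_5 = e^(-2πi/5)
= (2)·ω_5^0 + (-3)·ω_5^4 + (-1)·ω_5^8 + (0)·ω_5^12 + (2)·ω_5^16

X[4] = 2.5000-5.3431i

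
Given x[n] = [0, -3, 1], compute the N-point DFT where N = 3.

X[k] = Σ(n=0 to 2) x[n] · ω_3^(nk)
where ω_3 = e^(-2πi/3)

Computing each X[k]:
X[0] = -2
X[1] = 1.0000+3.4641i
X[2] = 1.0000-3.4641i

X = [-2, 1.0000+3.4641i, 1.0000-3.4641i]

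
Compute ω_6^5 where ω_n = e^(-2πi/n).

ω_6^5 = e^(-2πi·5/6)
= cos(-2π·5/6) + i·sin(-2π·5/6)
= cos(-10π/6) + i·sin(-10π/6)

ω_6^5 = cos(-10π/6) + i·sin(-10π/6) = 0.5000+0.8660i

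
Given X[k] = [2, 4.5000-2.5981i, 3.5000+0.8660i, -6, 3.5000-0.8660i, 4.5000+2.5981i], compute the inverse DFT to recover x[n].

x[n] = (1/6) Σ(k=0 to 5) X[k] · e^(2πikn/6)

Computing each x[n]:
x[0] = 2
x[1] = 2
x[2] = -1
x[3] = 1
x[4] = -3
x[5] = 1

x = [2, 2, -1, 1, -3, 1]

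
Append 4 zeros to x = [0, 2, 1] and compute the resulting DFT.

Original 3-point DFT: [3, -1.5000-0.8660i, -1.5000+0.8660i]
Zero-padded 7-point DFT provides frequency interpolation.

DFT_7([x, 0, ...]) = [3, 1.0245-2.5386i, -1.3460-1.5160i, -1.1784-0.0859i, -1.1784+0.0859i, -1.3460+1.5160i, 1.0245+2.5386i]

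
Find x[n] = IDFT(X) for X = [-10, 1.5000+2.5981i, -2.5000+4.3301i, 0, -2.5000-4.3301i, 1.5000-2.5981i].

x[n] = (1/6) Σ(k=0 to 5) X[k] · e^(2πikn/6)

Computing each x[n]:
x[0] = -2
x[1] = -3
x[2] = -1
x[3] = -3
x[4] = -2
x[5] = 1

x = [-2, -3, -1, -3, -2, 1]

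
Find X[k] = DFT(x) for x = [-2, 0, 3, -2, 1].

X[k] = Σ(n=0 to 4) x[n] · ω_5^(nk)
where ω_5 = e^(-2πi/5)

Computing each X[k]:
X[0] = 0
X[1] = -2.5000-1.9879i
X[2] = -2.5000+5.3431i
X[3] = -2.5000-5.3431i
X[4] = -2.5000+1.9879i

X = [0, -2.5000-1.9879i, -2.5000+5.3431i, -2.5000-5.3431i, -2.5000+1.9879i]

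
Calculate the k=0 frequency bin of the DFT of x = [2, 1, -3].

X[0] = Σ(n=0 to 2) x[n] · ω_3^0 = Σ x[n]
= (2) + (1) + (-3)

X[0] = 0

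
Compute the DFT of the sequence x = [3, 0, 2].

X[k] = Σ(n=0 to 2) x[n] · ω_3^(nk)
where ω_3 = e^(-2πi/3)

Computing each X[k]:
X[0] = 5
X[1] = 2.0000+1.7321i
X[2] = 2.0000-1.7321i

X = [5, 2.0000+1.7321i, 2.0000-1.7321i]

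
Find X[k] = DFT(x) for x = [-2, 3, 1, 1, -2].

X[k] = Σ(n=0 to 4) x[n] · ω_5^(nk)
where ω_5 = e^(-2πi/5)

Computing each X[k]:
X[0] = 1
X[1] = -3.3090-4.7553i
X[2] = -2.1910-2.9389i
X[3] = -2.1910+2.9389i
X[4] = -3.3090+4.7553i

X = [1, -3.3090-4.7553i, -2.1910-2.9389i, -2.1910+2.9389i, -3.3090+4.7553i]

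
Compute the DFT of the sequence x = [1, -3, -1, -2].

X[k] = Σ(n=0 to 3) x[n] · ω_4^(nk)
where ω_4 = e^(-2πi/4)

Computing each X[k]:
X[0] = -5
X[1] = 2+1i
X[2] = 5
X[3] = 2-1i

X = [-5, 2+1i, 5, 2-1i]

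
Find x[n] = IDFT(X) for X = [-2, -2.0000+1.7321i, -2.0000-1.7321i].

x[n] = (1/3) Σ(k=0 to 2) X[k] · e^(2πikn/3)

Computing each x[n]:
x[0] = -2
x[1] = -1
x[2] = 1

x = [-2, -1, 1]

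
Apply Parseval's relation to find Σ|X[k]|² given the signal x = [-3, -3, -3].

Parseval: Σ|x[n]|² = (1/N)Σ|X[k]|², so Σ|X[k]|² = N·Σ|x[n]|² = 3·27.0000

Σ|X[k]|² = N·Σ|x[n]|² = 3·27.0000 = 81.0000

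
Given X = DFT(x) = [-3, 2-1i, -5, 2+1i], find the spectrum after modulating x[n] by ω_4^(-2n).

Modulation property: DFT(ω_4^(-2n)·x[n]) = X[(k-2) mod 4], so circularly shift X by 2 positions.

X[k-2] = [-5, 2+1i, -3, 2-1i]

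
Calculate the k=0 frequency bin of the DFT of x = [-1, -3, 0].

X[0] = Σ(n=0 to 2) x[n] · ω_3^0 = Σ x[n]
= (-1) + (-3) + (0)

X[0] = -4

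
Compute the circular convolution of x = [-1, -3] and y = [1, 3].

(x ⊛ y)[n] = Σ(m=0 to 1) x[m] · y[(n-m) mod 2]

Computing each output sample:
(x ⊛ y)[0] = -10
(x ⊛ y)[1] = -6

x ⊛ y = [-10, -6]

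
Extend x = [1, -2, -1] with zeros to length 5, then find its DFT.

Original 3-point DFT: [-2, 2.5000+0.8660i, 2.5000-0.8660i]
Zero-padded 5-point DFT provides frequency interpolation.

DFT_5([x, 0, ...]) = [-2, 1.1910+2.4899i, 2.3090+0.2245i, 2.3090-0.2245i, 1.1910-2.4899i]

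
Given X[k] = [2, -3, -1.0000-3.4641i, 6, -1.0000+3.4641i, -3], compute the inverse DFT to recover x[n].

x[n] = (1/6) Σ(k=0 to 5) X[k] · e^(2πikn/6)

Computing each x[n]:
x[0] = 0
x[1] = 0
x[2] = 1
x[3] = 0
x[4] = 3
x[5] = -2

x = [0, 0, 1, 0, 3, -2]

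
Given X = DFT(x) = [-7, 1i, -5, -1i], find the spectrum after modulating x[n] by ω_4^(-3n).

Modulation property: DFT(ω_4^(-3n)·x[n]) = X[(k-3) mod 4], so circularly shift X by 3 positions.

X[k-3] = [1i, -5, -1i, -7]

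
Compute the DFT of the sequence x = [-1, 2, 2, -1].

X[k] = Σ(n=0 to 3) x[n] · ω_4^(nk)
where ω_4 = e^(-2πi/4)

Computing each X[k]:
X[0] = 2
X[1] = -3-3i
X[2] = 0
X[3] = -3+3i

X = [2, -3-3i, 0, -3+3i]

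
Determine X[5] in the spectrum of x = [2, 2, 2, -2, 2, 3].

X[5] = Σ(n=0 to 5) x[n] · ω_6^(5n) where ω_6 = e^(-2πi/6)
= (2)·ω_6^0 + (2)·ω_6^5 + (2)·ω_6^10 + (-2)·ω_6^15 + (2)·ω_6^20 + (3)·ω_6^25

X[5] = 4.5000-0.8660i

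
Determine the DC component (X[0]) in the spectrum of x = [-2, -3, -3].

X[0] = Σ(n=0 to 2) x[n] · ω_3^0 = Σ x[n]
= (-2) + (-3) + (-3)

X[0] = -8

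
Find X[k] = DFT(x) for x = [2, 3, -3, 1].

X[k] = Σ(n=0 to 3) x[n] · ω_4^(nk)
where ω_4 = e^(-2πi/4)

Computing each X[k]:
X[0] = 3
X[1] = 5-2i
X[2] = -5
X[3] = 5+2i

X = [3, 5-2i, -5, 5+2i]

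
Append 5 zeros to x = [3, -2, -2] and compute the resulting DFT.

Original 3-point DFT: [-1, 5, 5]
Zero-padded 8-point DFT provides frequency interpolation.

DFT_8([x, 0, ...]) = [-1, 1.5858+3.4142i, 5+2i, 4.4142-0.5858i, 3, 4.4142+0.5858i, 5-2i, 1.5858-3.4142i]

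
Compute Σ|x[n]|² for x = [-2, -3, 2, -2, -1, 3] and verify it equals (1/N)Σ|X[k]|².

Time domain:
Σ|x[n]|² = |-2|² + |-3|² + |2|² + |-2|² + |-1|² + |3|² = 31.0000

Frequency domain:
(1/6)Σ|X[k]|² = (1/6)(|-3|² + |-0.5000+2.5981i|² + |-4.5000+7.7942i|² + |1|² + |-4.5000-7.7942i|² + |-0.5000-2.5981i|²) = (1/6)·186.0000 = 31.0000

Both sides agree, confirming Parseval's theorem.

Σ|x[n]|² = (1/N)Σ|X[k]|² = 31.0000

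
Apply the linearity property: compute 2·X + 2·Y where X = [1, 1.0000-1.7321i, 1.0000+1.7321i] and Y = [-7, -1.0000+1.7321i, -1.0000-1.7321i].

By linearity: DFT(2x + 2y) = 2·DFT(x) + 2·DFT(y)
= 2·[1, 1.0000-1.7321i, 1.0000+1.7321i] + 2·[-7, -1.0000+1.7321i, -1.0000-1.7321i]

Computing element-wise:
Z[0] = 2·(1) + 2·(-7) = -12
Z[1] = 2·(1.0000-1.7321i) + 2·(-1.0000+1.7321i) = 0
Z[2] = 2·(1.0000+1.7321i) + 2·(-1.0000-1.7321i) = 0

DFT(2x + 2y) = 2·X + 2·Y = [-12, 0, 0]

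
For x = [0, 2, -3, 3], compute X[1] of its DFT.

X[1] = Σ(n=0 to 3) x[n] · ω_4^(1n) where ω_4 = e^(-2πi/4)
= (0)·ω_4^0 + (2)·ω_4^1 + (-3)·ω_4^2 + (3)·ω_4^3

X[1] = 3+1i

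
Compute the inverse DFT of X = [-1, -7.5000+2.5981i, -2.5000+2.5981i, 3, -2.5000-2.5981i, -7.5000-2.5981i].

x[n] = (1/6) Σ(k=0 to 5) X[k] · e^(2πikn/6)

Computing each x[n]:
x[0] = -3
x[1] = -3
x[2] = 2
x[3] = 1
x[4] = 2
x[5] = 0

x = [-3, -3, 2, 1, 2, 0]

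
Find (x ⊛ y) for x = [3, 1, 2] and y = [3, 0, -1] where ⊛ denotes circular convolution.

(x ⊛ y)[n] = Σ(m=0 to 2) x[m] · y[(n-m) mod 3]

Computing each output sample:
(x ⊛ y)[0] = 8
(x ⊛ y)[1] = 1
(x ⊛ y)[2] = 3

x ⊛ y = [8, 1, 3]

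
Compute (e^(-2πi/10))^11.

Since ω_10^10 = 1, powers reduce modulo 10.
11 mod 10 = 1
So ω_10^11 = ω_10^1 = e^(-2πi·1/10)

ω_10^11 = ω_10^1 = 0.8090-0.5878i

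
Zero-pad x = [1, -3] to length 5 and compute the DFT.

Original 2-point DFT: [-2, 4]
Zero-padded 5-point DFT provides frequency interpolation.

DFT_5([x, 0, ...]) = [-2, 0.0729+2.8532i, 3.4271+1.7634i, 3.4271-1.7634i, 0.0729-2.8532i]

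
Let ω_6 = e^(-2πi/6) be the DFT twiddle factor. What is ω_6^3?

ω_6^3 = e^(-2πi·3/6)
= cos(-2π·3/6) + i·sin(-2π·3/6)
= cos(-6π/6) + i·sin(-6π/6)

ω_6^3 = cos(-6π/6) + i·sin(-6π/6) = -1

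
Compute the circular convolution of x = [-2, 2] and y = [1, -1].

(x ⊛ y)[n] = Σ(m=0 to 1) x[m] · y[(n-m) mod 2]

Computing each output sample:
(x ⊛ y)[0] = -4
(x ⊛ y)[1] = 4

x ⊛ y = [-4, 4]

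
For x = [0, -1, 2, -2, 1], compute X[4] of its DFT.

X[4] = Σ(n=0 to 4) x[n] · ω_5^(4n) where ω_5 = e^(-2πi/5)
= (0)·ω_5^0 + (-1)·ω_5^4 + (2)·ω_5^8 + (-2)·ω_5^12 + (1)·ω_5^16

X[4] = 0.4490i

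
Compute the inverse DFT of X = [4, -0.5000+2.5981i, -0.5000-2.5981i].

x[n] = (1/3) Σ(k=0 to 2) X[k] · e^(2πikn/3)

Computing each x[n]:
x[0] = 1
x[1] = 0
x[2] = 3

x = [1, 0, 3]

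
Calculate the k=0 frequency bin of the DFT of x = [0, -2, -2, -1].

X[0] = Σ(n=0 to 3) x[n] · ω_4^0 = Σ x[n]
= (0) + (-2) + (-2) + (-1)

X[0] = -5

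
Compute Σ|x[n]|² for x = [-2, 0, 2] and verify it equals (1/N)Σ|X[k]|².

Time domain:
Σ|x[n]|² = |-2|² + |0|² + |2|² = 8.0000

Frequency domain:
(1/3)Σ|X[k]|² = (1/3)(|0|² + |-3.0000+1.7321i|² + |-3.0000-1.7321i|²) = (1/3)·24.0000 = 8.0000

Both sides agree, confirming Parseval's theorem.

Σ|x[n]|² = (1/N)Σ|X[k]|² = 8.0000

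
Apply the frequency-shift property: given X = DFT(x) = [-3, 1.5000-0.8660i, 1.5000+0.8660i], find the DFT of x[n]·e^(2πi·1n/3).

Modulation property: DFT(ω_3^(-1n)·x[n]) = X[(k-1) mod 3], so circularly shift X by 1 positions.

X[k-1] = [1.5000+0.8660i, -3, 1.5000-0.8660i]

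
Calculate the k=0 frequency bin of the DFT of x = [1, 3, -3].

X[0] = Σ(n=0 to 2) x[n] · ω_3^0 = Σ x[n]
= (1) + (3) + (-3)

X[0] = 1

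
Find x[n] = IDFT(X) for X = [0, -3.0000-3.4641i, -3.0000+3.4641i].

x[n] = (1/3) Σ(k=0 to 2) X[k] · e^(2πikn/3)

Computing each x[n]:
x[0] = -2
x[1] = 3
x[2] = -1

x = [-2, 3, -1]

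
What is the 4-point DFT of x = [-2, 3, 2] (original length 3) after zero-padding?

Original 3-point DFT: [3, -4.5000-0.8660i, -4.5000+0.8660i]
Zero-padded 4-point DFT provides frequency interpolation.

DFT_4([x, 0, ...]) = [3, -4-3i, -3, -4+3i]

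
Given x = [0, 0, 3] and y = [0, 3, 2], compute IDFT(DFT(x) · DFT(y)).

(x ⊛ y)[n] = Σ(m=0 to 2) x[m] · y[(n-m) mod 3]

Computing each output sample:
(x ⊛ y)[0] = 9
(x ⊛ y)[1] = 6
(x ⊛ y)[2] = 0

x ⊛ y = [9, 6, 0]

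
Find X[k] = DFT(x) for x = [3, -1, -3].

X[k] = Σ(n=0 to 2) x[n] · ω_3^(nk)
where ω_3 = e^(-2πi/3)

Computing each X[k]:
X[0] = -1
X[1] = 5.0000-1.7321i
X[2] = 5.0000+1.7321i

X = [-1, 5.0000-1.7321i, 5.0000+1.7321i]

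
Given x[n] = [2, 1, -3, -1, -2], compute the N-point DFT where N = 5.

X[k] = Σ(n=0 to 4) x[n] · ω_5^(nk)
where ω_5 = e^(-2πi/5)

Computing each X[k]:
X[0] = -3
X[1] = 4.9271-1.6776i
X[2] = 1.5729-3.6655i
X[3] = 1.5729+3.6655i
X[4] = 4.9271+1.6776i

X = [-3, 4.9271-1.6776i, 1.5729-3.6655i, 1.5729+3.6655i, 4.9271+1.6776i]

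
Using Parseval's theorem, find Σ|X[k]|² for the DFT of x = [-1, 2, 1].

Parseval: Σ|x[n]|² = (1/N)Σ|X[k]|², so Σ|X[k]|² = N·Σ|x[n]|² = 3·6.0000

Σ|X[k]|² = N·Σ|x[n]|² = 3·6.0000 = 18.0000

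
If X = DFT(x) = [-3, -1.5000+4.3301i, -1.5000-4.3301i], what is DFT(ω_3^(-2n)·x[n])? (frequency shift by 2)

Modulation property: DFT(ω_3^(-2n)·x[n]) = X[(k-2) mod 3], so circularly shift X by 2 positions.

X[k-2] = [-1.5000+4.3301i, -1.5000-4.3301i, -3]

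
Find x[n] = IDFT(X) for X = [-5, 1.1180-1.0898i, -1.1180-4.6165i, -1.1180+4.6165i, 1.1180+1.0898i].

x[n] = (1/5) Σ(k=0 to 4) X[k] · e^(2πikn/5)

Computing each x[n]:
x[0] = -1
x[1] = 1
x[2] = -3
x[3] = 0
x[4] = -2

x = [-1, 1, -3, 0, -2]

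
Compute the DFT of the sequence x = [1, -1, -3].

X[k] = Σ(n=0 to 2) x[n] · ω_3^(nk)
where ω_3 = e^(-2πi/3)

Computing each X[k]:
X[0] = -3
X[1] = 3.0000-1.7321i
X[2] = 3.0000+1.7321i

X = [-3, 3.0000-1.7321i, 3.0000+1.7321i]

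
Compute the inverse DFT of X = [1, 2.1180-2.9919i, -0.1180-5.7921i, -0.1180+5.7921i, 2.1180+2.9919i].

x[n] = (1/5) Σ(k=0 to 4) X[k] · e^(2πikn/5)

Computing each x[n]:
x[0] = 1
x[1] = 3
x[2] = -2
x[3] = 1
x[4] = -2

x = [1, 3, -2, 1, -2]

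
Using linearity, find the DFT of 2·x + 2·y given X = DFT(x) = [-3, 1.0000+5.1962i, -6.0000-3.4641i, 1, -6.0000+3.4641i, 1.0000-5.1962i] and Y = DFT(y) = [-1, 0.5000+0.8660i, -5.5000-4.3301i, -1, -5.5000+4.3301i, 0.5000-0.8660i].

By linearity: DFT(2x + 2y) = 2·DFT(x) + 2·DFT(y)
= 2·[-3, 1.0000+5.1962i, -6.0000-3.4641i, 1, -6.0000+3.4641i, 1.0000-5.1962i] + 2·[-1, 0.5000+0.8660i, -5.5000-4.3301i, -1, -5.5000+4.3301i, 0.5000-0.8660i]

Computing element-wise:
Z[0] = 2·(-3) + 2·(-1) = -8
Z[1] = 2·(1.0000+5.1962i) + 2·(0.5000+0.8660i) = 3.0000+12.1244i
Z[2] = 2·(-6.0000-3.4641i) + 2·(-5.5000-4.3301i) = -23.0000-15.5884i
Z[3] = 2·(1) + 2·(-1) = 0
Z[4] = 2·(-6.0000+3.4641i) + 2·(-5.5000+4.3301i) = -23.0000+15.5884i
Z[5] = 2·(1.0000-5.1962i) + 2·(0.5000-0.8660i) = 3.0000-12.1244i

DFT(2x + 2y) = 2·X + 2·Y = [-8, 3.0000+12.1244i, -23.0000-15.5884i, 0, -23.0000+15.5884i, 3.0000-12.1244i]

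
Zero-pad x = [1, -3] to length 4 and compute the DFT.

Original 2-point DFT: [-2, 4]
Zero-padded 4-point DFT provides frequency interpolation.

DFT_4([x, 0, ...]) = [-2, 1+3i, 4, 1-3i]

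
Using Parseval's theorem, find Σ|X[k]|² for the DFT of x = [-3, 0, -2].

Parseval: Σ|x[n]|² = (1/N)Σ|X[k]|², so Σ|X[k]|² = N·Σ|x[n]|² = 3·13.0000

Σ|X[k]|² = N·Σ|x[n]|² = 3·13.0000 = 39.0000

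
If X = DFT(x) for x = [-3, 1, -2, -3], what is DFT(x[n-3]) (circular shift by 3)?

Time shift by 3: X_shifted[k] = ω_4^(3k) · X[k]
Shifted x = [1, -2, -3, -3]

DFT(x[n-3]) = [-7, 4-1i, 3, 4+1i]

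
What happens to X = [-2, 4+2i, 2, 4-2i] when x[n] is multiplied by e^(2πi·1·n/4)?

Modulation property: DFT(ω_4^(-1n)·x[n]) = X[(k-1) mod 4], so circularly shift X by 1 positions.

X[k-1] = [4-2i, -2, 4+2i, 2]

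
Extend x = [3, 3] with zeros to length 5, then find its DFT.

Original 2-point DFT: [6, 0]
Zero-padded 5-point DFT provides frequency interpolation.

DFT_5([x, 0, ...]) = [6, 3.9271-2.8532i, 0.5729-1.7634i, 0.5729+1.7634i, 3.9271+2.8532i]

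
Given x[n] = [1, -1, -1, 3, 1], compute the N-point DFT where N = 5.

X[k] = Σ(n=0 to 4) x[n] · ω_5^(nk)
where ω_5 = e^(-2πi/5)

Computing each X[k]:
X[0] = 3
X[1] = -0.6180+4.2533i
X[2] = 1.6180-2.6287i
X[3] = 1.6180+2.6287i
X[4] = -0.6180-4.2533i

X = [3, -0.6180+4.2533i, 1.6180-2.6287i, 1.6180+2.6287i, -0.6180-4.2533i]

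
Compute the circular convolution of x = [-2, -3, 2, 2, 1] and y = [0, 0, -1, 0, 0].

(x ⊛ y)[n] = Σ(m=0 to 4) x[m] · y[(n-m) mod 5]

Computing each output sample:
(x ⊛ y)[0] = -2
(x ⊛ y)[1] = -1
(x ⊛ y)[2] = 2
(x ⊛ y)[3] = 3
(x ⊛ y)[4] = -2

x ⊛ y = [-2, -1, 2, 3, -2]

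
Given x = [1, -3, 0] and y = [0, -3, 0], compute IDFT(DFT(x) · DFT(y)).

(x ⊛ y)[n] = Σ(m=0 to 2) x[m] · y[(n-m) mod 3]

Computing each output sample:
(x ⊛ y)[0] = 0
(x ⊛ y)[1] = -3
(x ⊛ y)[2] = 9

x ⊛ y = [0, -3, 9]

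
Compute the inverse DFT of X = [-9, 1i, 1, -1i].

x[n] = (1/4) Σ(k=0 to 3) X[k] · e^(2πikn/4)

Computing each x[n]:
x[0] = -2
x[1] = -3
x[2] = -2
x[3] = -2

x = [-2, -3, -2, -2]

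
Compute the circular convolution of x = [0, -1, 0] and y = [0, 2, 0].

(x ⊛ y)[n] = Σ(m=0 to 2) x[m] · y[(n-m) mod 3]

Computing each output sample:
(x ⊛ y)[0] = 0
(x ⊛ y)[1] = 0
(x ⊛ y)[2] = -2

x ⊛ y = [0, 0, -2]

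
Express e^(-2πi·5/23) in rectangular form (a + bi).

ω_23^5 = e^(-2πi·5/23)
= cos(-2π·5/23) + i·sin(-2π·5/23)
= cos(-10π/23) + i·sin(-10π/23)

ω_23^5 = cos(-10π/23) + i·sin(-10π/23) = 0.2035-0.9791i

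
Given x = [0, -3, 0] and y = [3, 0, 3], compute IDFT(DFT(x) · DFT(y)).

(x ⊛ y)[n] = Σ(m=0 to 2) x[m] · y[(n-m) mod 3]

Computing each output sample:
(x ⊛ y)[0] = -9
(x ⊛ y)[1] = -9
(x ⊛ y)[2] = 0

x ⊛ y = [-9, -9, 0]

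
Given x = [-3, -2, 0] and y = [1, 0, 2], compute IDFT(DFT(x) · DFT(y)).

(x ⊛ y)[n] = Σ(m=0 to 2) x[m] · y[(n-m) mod 3]

Computing each output sample:
(x ⊛ y)[0] = -7
(x ⊛ y)[1] = -2
(x ⊛ y)[2] = -6

x ⊛ y = [-7, -2, -6]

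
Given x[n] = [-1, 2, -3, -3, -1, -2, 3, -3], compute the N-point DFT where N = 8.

X[k] = Σ(n=0 to 7) x[n] · ω_8^(nk)
where ω_8 = e^(-2πi/8)

Computing each X[k]:
X[0] = -8
X[1] = 2.8284+3.1716i
X[2] = -2-6i
X[3] = -2.8284-8.8284i
X[4] = 4
X[5] = -2.8284+8.8284i
X[6] = -2+6i
X[7] = 2.8284-3.1716i

X = [-8, 2.8284+3.1716i, -2-6i, -2.8284-8.8284i, 4, -2.8284+8.8284i, -2+6i, 2.8284-3.1716i]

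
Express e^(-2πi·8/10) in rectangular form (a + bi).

ω_10^8 = e^(-2πi·8/10)
= cos(-2π·8/10) + i·sin(-2π·8/10)
= cos(-16π/10) + i·sin(-16π/10)

ω_10^8 = cos(-16π/10) + i·sin(-16π/10) = 0.3090+0.9511i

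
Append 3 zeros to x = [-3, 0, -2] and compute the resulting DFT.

Original 3-point DFT: [-5, -2.0000-1.7321i, -2.0000+1.7321i]
Zero-padded 6-point DFT provides frequency interpolation.

DFT_6([x, 0, ...]) = [-5, -2.0000+1.7321i, -2.0000-1.7321i, -5, -2.0000+1.7321i, -2.0000-1.7321i]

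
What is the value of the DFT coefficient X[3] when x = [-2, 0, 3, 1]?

X[3] = Σ(n=0 to 3) x[n] · ω_4^(3n) where ω_4 = e^(-2πi/4)
= (-2)·ω_4^0 + (0)·ω_4^3 + (3)·ω_4^6 + (1)·ω_4^9

X[3] = -5-1i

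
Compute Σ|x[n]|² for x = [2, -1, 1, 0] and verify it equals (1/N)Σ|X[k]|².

Time domain:
Σ|x[n]|² = |2|² + |-1|² + |1|² + |0|² = 6.0000

Frequency domain:
(1/4)Σ|X[k]|² = (1/4)(|2|² + |1+1i|² + |4|² + |1-1i|²) = (1/4)·24.0000 = 6.0000

Both sides agree, confirming Parseval's theorem.

Σ|x[n]|² = (1/N)Σ|X[k]|² = 6.0000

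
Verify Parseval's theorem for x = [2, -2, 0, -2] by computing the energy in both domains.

Time domain:
Σ|x[n]|² = |2|² + |-2|² + |0|² + |-2|² = 12.0000

Frequency domain:
(1/4)Σ|X[k]|² = (1/4)(|-2|² + |2|² + |6|² + |2|²) = (1/4)·48.0000 = 12.0000

Both sides agree, confirming Parseval's theorem.

Σ|x[n]|² = (1/N)Σ|X[k]|² = 12.0000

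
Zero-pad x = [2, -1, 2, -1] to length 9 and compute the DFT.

Original 4-point DFT: [2, 0, 6, 0]
Zero-padded 9-point DFT provides frequency interpolation.

DFT_9([x, 0, ...]) = [2, 2.0813-0.4608i, 0.4470-0.5653i, 0.5000+2.5981i, 4.9718+2.4936i, 4.9718-2.4936i, 0.5000-2.5981i, 0.4470+0.5653i, 2.0813+0.4608i]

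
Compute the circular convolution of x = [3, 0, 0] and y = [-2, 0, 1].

(x ⊛ y)[n] = Σ(m=0 to 2) x[m] · y[(n-m) mod 3]

Computing each output sample:
(x ⊛ y)[0] = -6
(x ⊛ y)[1] = 0
(x ⊛ y)[2] = 3

x ⊛ y = [-6, 0, 3]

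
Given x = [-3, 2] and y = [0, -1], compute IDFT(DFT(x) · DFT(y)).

(x ⊛ y)[n] = Σ(m=0 to 1) x[m] · y[(n-m) mod 2]

Computing each output sample:
(x ⊛ y)[0] = -2
(x ⊛ y)[1] = 3

x ⊛ y = [-2, 3]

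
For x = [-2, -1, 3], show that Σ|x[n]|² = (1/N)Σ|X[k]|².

Time domain:
Σ|x[n]|² = |-2|² + |-1|² + |3|² = 14.0000

Frequency domain:
(1/3)Σ|X[k]|² = (1/3)(|0|² + |-3.0000+3.4641i|² + |-3.0000-3.4641i|²) = (1/3)·42.0000 = 14.0000

Both sides agree, confirming Parseval's theorem.

Σ|x[n]|² = (1/N)Σ|X[k]|² = 14.0000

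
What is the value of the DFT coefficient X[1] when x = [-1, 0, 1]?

X[1] = Σ(n=0 to 2) x[n] · ω_3^(1n) where ω_3 = e^(-2πi/3)
= (-1)·ω_3^0 + (0)·ω_3^1 + (1)·ω_3^2

X[1] = -1.5000+0.8660i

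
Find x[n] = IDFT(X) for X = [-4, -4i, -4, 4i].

x[n] = (1/4) Σ(k=0 to 3) X[k] · e^(2πikn/4)

Computing each x[n]:
x[0] = -2
x[1] = 2
x[2] = -2
x[3] = -2

x = [-2, 2, -2, -2]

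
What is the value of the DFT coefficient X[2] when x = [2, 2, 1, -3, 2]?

X[2] = Σ(n=0 to 4) x[n] · ω_5^(2n) where ω_5 = e^(-2πi/5)
= (2)·ω_5^0 + (2)·ω_5^2 + (1)·ω_5^4 + (-3)·ω_5^6 + (2)·ω_5^8

X[2] = -1.8541+3.8042i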